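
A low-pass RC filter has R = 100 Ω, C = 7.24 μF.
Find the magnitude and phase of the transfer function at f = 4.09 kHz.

Step 1 — Angular frequency: ω = 2π·4090 = 2.57e+04 rad/s.
Step 2 — Transfer function: H(jω) = 1/(1 + jωRC).
Step 3 — Denominator: 1 + jωRC = 1 + j·2.57e+04·100·7.24e-06 = 1 + j18.61.
Step 4 — H = 0.00288 - j0.05359.
Step 5 — Magnitude: |H| = 0.05367 (-25.4 dB); phase: φ = -86.9°.

|H| = 0.05367 (-25.4 dB), φ = -86.9°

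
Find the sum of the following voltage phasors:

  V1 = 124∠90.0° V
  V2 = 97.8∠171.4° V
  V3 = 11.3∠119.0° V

Step 1 — Convert each phasor to rectangular form:
  V1 = 124·(cos(90.0°) + j·sin(90.0°)) = 0 + j124 V
  V2 = 97.8·(cos(171.4°) + j·sin(171.4°)) = -96.7 + j14.62 V
  V3 = 11.3·(cos(119.0°) + j·sin(119.0°)) = -5.478 + j9.883 V
Step 2 — Sum components: V_total = -102.2 + j148.5 V.
Step 3 — Convert to polar: |V_total| = 180.3 V, ∠V_total = 124.5°.

V_total = 180.3∠124.5° V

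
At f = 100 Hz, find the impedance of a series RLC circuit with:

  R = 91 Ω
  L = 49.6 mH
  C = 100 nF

Step 1 — Angular frequency: ω = 2π·f = 2π·100 = 628.3 rad/s.
Step 2 — Component impedances:
  R: Z = R = 91 Ω
  L: Z = jωL = j·628.3·0.0496 = 0 + j31.16 Ω
  C: Z = 1/(jωC) = -j/(ω·C) = 0 - j1.592e+04 Ω
Step 3 — Series combination: Z_total = R + L + C = 91 - j1.588e+04 Ω = 1.588e+04∠-89.7° Ω.

Z = 91 - j1.588e+04 Ω = 1.588e+04∠-89.7° Ω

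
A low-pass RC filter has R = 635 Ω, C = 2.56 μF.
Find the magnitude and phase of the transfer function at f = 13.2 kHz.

Step 1 — Angular frequency: ω = 2π·1.32e+04 = 8.294e+04 rad/s.
Step 2 — Transfer function: H(jω) = 1/(1 + jωRC).
Step 3 — Denominator: 1 + jωRC = 1 + j·8.294e+04·635·2.56e-06 = 1 + j134.8.
Step 4 — H = 5.501e-05 - j0.007417.
Step 5 — Magnitude: |H| = 0.007417 (-42.6 dB); phase: φ = -89.6°.

|H| = 0.007417 (-42.6 dB), φ = -89.6°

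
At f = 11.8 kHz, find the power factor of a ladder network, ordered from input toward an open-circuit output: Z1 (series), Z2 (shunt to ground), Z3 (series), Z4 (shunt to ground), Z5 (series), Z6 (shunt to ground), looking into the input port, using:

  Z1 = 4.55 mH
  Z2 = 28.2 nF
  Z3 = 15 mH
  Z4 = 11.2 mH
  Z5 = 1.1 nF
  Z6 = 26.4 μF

Step 1 — Angular frequency: ω = 2π·f = 2π·1.18e+04 = 7.414e+04 rad/s.
Step 2 — Component impedances:
  Z1: Z = jωL = j·7.414e+04·0.00455 = 0 + j337.3 Ω
  Z2: Z = 1/(jωC) = -j/(ω·C) = 0 - j478.3 Ω
  Z3: Z = jωL = j·7.414e+04·0.015 = 0 + j1112 Ω
  Z4: Z = jωL = j·7.414e+04·0.0112 = 0 + j830.4 Ω
  Z5: Z = 1/(jωC) = -j/(ω·C) = 0 - j1.226e+04 Ω
  Z6: Z = 1/(jωC) = -j/(ω·C) = 0 - j0.5109 Ω
Step 3 — Ladder network (open output): work backward from the far end, alternating series and parallel combinations. Z_in = 0 - j291 Ω = 291∠-90.0° Ω.
Step 4 — Power factor: PF = cos(φ) = Re(Z)/|Z| = 0/291 = 0.
Step 5 — Type: Im(Z) = -291 ⇒ leading (phase φ = -90.0°).

PF = 0 (leading, φ = -90.0°)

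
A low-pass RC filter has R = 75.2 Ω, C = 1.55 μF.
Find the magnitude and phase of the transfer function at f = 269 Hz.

Step 1 — Angular frequency: ω = 2π·269 = 1690 rad/s.
Step 2 — Transfer function: H(jω) = 1/(1 + jωRC).
Step 3 — Denominator: 1 + jωRC = 1 + j·1690·75.2·1.55e-06 = 1 + j0.197.
Step 4 — H = 0.9626 - j0.1896.
Step 5 — Magnitude: |H| = 0.9811 (-0.2 dB); phase: φ = -11.1°.

|H| = 0.9811 (-0.2 dB), φ = -11.1°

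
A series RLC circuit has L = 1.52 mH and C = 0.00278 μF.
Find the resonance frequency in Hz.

Step 1 — Resonance condition Im(Z)=0 gives ω₀ = 1/√(LC).
Step 2 — ω₀ = 1/√(0.00152·2.78e-09) = 4.865e+05 rad/s.
Step 3 — f₀ = ω₀/(2π) = 7.742e+04 Hz.

f₀ = 7.742e+04 Hz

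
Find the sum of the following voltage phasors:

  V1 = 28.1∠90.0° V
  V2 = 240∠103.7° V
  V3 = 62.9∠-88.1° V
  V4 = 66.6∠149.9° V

Step 1 — Convert each phasor to rectangular form:
  V1 = 28.1·(cos(90.0°) + j·sin(90.0°)) = 0 + j28.1 V
  V2 = 240·(cos(103.7°) + j·sin(103.7°)) = -56.84 + j233.2 V
  V3 = 62.9·(cos(-88.1°) + j·sin(-88.1°)) = 2.085 - j62.87 V
  V4 = 66.6·(cos(149.9°) + j·sin(149.9°)) = -57.62 + j33.4 V
Step 2 — Sum components: V_total = -112.4 + j231.8 V.
Step 3 — Convert to polar: |V_total| = 257.6 V, ∠V_total = 115.9°.

V_total = 257.6∠115.9° V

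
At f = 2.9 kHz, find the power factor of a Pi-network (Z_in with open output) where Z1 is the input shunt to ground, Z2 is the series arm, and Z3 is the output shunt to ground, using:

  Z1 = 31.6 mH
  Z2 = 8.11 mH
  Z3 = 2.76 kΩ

Step 1 — Angular frequency: ω = 2π·f = 2π·2900 = 1.822e+04 rad/s.
Step 2 — Component impedances:
  Z1: Z = jωL = j·1.822e+04·0.0316 = 0 + j575.8 Ω
  Z2: Z = jωL = j·1.822e+04·0.00811 = 0 + j147.8 Ω
  Z3: Z = R = 2760 Ω
Step 3 — With open output, the series arm Z2 and the output shunt Z3 appear in series to ground: Z2 + Z3 = 2760 + j147.8 Ω.
Step 4 — Parallel with input shunt Z1: Z_in = Z1 || (Z2 + Z3) = 112.4 + j546.3 Ω = 557.8∠78.4° Ω.
Step 5 — Power factor: PF = cos(φ) = Re(Z)/|Z| = 112.4/557.8 = 0.2015.
Step 6 — Type: Im(Z) = 546.3 ⇒ lagging (phase φ = 78.4°).

PF = 0.2015 (lagging, φ = 78.4°)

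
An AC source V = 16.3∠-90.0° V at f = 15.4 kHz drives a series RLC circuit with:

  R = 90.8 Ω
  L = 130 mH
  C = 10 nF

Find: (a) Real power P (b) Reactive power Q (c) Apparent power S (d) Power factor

Step 1 — Angular frequency: ω = 2π·f = 2π·1.54e+04 = 9.676e+04 rad/s.
Step 2 — Component impedances:
  R: Z = R = 90.8 Ω
  L: Z = jωL = j·9.676e+04·0.13 = 0 + j1.258e+04 Ω
  C: Z = 1/(jωC) = -j/(ω·C) = 0 - j1033 Ω
Step 3 — Series combination: Z_total = R + L + C = 90.8 + j1.155e+04 Ω = 1.155e+04∠89.5° Ω.
Step 4 — Source phasor: V = 16.3∠-90.0° V = 0 - j16.3 V.
Step 5 — Current: I = V / Z = -0.001412 - j1.11e-05 A = 0.001412∠-179.5° A.
Step 6 — Complex power: S = V·I* = 0.000181 + j0.02301 VA.
Step 7 — Real power: P = Re(S) = 0.000181 W.
Step 8 — Reactive power: Q = Im(S) = 0.02301 VAR.
Step 9 — Apparent power: |S| = 0.02301 VA.
Step 10 — Power factor: PF = P/|S| = 0.007864 (lagging).

(a) P = 0.000181 W  (b) Q = 0.02301 VAR  (c) S = 0.02301 VA  (d) PF = 0.007864 (lagging)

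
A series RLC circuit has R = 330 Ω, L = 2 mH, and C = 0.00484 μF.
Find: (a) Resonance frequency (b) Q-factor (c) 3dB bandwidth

Step 1 — Resonance condition Im(Z)=0 gives ω₀ = 1/√(LC).
Step 2 — ω₀ = 1/√(0.002·4.84e-09) = 3.214e+05 rad/s.
Step 3 — f₀ = ω₀/(2π) = 5.115e+04 Hz.
Step 4 — Series Q: Q = ω₀L/R = 3.214e+05·0.002/330 = 1.948.
Step 5 — 3dB bandwidth: Δω = ω₀/Q = 1.65e+05 rad/s; BW = Δω/(2π) = 2.626e+04 Hz.

(a) f₀ = 5.115e+04 Hz  (b) Q = 1.948  (c) BW = 2.626e+04 Hz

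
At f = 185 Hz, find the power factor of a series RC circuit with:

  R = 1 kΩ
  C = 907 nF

Step 1 — Angular frequency: ω = 2π·f = 2π·185 = 1162 rad/s.
Step 2 — Component impedances:
  R: Z = R = 1000 Ω
  C: Z = 1/(jωC) = -j/(ω·C) = 0 - j948.5 Ω
Step 3 — Series combination: Z_total = R + C = 1000 - j948.5 Ω = 1378∠-43.5° Ω.
Step 4 — Power factor: PF = cos(φ) = Re(Z)/|Z| = 1000/1378.3 = 0.7255.
Step 5 — Type: Im(Z) = -948.5 ⇒ leading (phase φ = -43.5°).

PF = 0.7255 (leading, φ = -43.5°)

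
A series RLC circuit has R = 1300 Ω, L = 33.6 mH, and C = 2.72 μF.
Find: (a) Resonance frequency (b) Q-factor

Step 1 — Resonance condition Im(Z)=0 gives ω₀ = 1/√(LC).
Step 2 — ω₀ = 1/√(0.0336·2.72e-06) = 3308 rad/s.
Step 3 — f₀ = ω₀/(2π) = 526.5 Hz.
Step 4 — Series Q: Q = ω₀L/R = 3308·0.0336/1300 = 0.0855.

(a) f₀ = 526.5 Hz  (b) Q = 0.0855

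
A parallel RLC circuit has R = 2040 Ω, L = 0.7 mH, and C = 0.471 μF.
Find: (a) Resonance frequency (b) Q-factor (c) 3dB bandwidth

Step 1 — Resonance: ω₀ = 1/√(LC) = 1/√(0.0007·4.71e-07) = 5.507e+04 rad/s.
Step 2 — f₀ = ω₀/(2π) = 8765 Hz.
Step 3 — Parallel Q: Q = R/(ω₀L) = 2040/(5.507e+04·0.0007) = 52.92.
Step 4 — Bandwidth: Δω = ω₀/Q = 1041 rad/s; BW = Δω/(2π) = 165.6 Hz.

(a) f₀ = 8765 Hz  (b) Q = 52.92  (c) BW = 165.6 Hz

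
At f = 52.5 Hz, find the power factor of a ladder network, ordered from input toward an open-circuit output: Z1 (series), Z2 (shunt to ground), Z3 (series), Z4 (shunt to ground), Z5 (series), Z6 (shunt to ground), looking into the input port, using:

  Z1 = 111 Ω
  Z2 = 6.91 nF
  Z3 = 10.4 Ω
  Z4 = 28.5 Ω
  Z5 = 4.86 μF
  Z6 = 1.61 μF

Step 1 — Angular frequency: ω = 2π·f = 2π·52.5 = 329.9 rad/s.
Step 2 — Component impedances:
  Z1: Z = R = 111 Ω
  Z2: Z = 1/(jωC) = -j/(ω·C) = 0 - j4.387e+05 Ω
  Z3: Z = R = 10.4 Ω
  Z4: Z = R = 28.5 Ω
  Z5: Z = 1/(jωC) = -j/(ω·C) = 0 - j623.8 Ω
  Z6: Z = 1/(jωC) = -j/(ω·C) = 0 - j1883 Ω
Step 3 — Ladder network (open output): work backward from the far end, alternating series and parallel combinations. Z_in = 149.9 - j0.3274 Ω = 149.9∠-0.1° Ω.
Step 4 — Power factor: PF = cos(φ) = Re(Z)/|Z| = 149.9/149.9 = 1.
Step 5 — Type: Im(Z) = -0.3274 ⇒ leading (phase φ = -0.1°).

PF = 1 (leading, φ = -0.1°)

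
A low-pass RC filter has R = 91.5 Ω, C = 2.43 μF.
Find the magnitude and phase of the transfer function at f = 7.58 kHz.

Step 1 — Angular frequency: ω = 2π·7580 = 4.763e+04 rad/s.
Step 2 — Transfer function: H(jω) = 1/(1 + jωRC).
Step 3 — Denominator: 1 + jωRC = 1 + j·4.763e+04·91.5·2.43e-06 = 1 + j10.59.
Step 4 — H = 0.008839 - j0.0936.
Step 5 — Magnitude: |H| = 0.09401 (-20.5 dB); phase: φ = -84.6°.

|H| = 0.09401 (-20.5 dB), φ = -84.6°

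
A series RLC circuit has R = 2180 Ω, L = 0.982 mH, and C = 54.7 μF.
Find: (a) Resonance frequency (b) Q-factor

Step 1 — Resonance condition Im(Z)=0 gives ω₀ = 1/√(LC).
Step 2 — ω₀ = 1/√(0.000982·5.47e-05) = 4315 rad/s.
Step 3 — f₀ = ω₀/(2π) = 686.7 Hz.
Step 4 — Series Q: Q = ω₀L/R = 4315·0.000982/2180 = 0.001944.

(a) f₀ = 686.7 Hz  (b) Q = 0.001944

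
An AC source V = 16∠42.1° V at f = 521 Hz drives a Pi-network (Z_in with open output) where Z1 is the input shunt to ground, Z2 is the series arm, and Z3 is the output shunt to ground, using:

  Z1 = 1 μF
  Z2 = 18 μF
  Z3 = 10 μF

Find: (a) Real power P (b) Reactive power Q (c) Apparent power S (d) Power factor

Step 1 — Angular frequency: ω = 2π·f = 2π·521 = 3274 rad/s.
Step 2 — Component impedances:
  Z1: Z = 1/(jωC) = -j/(ω·C) = 0 - j305.5 Ω
  Z2: Z = 1/(jωC) = -j/(ω·C) = 0 - j16.97 Ω
  Z3: Z = 1/(jωC) = -j/(ω·C) = 0 - j30.55 Ω
Step 3 — With open output, the series arm Z2 and the output shunt Z3 appear in series to ground: Z2 + Z3 = 0 - j47.52 Ω.
Step 4 — Parallel with input shunt Z1: Z_in = Z1 || (Z2 + Z3) = 0 - j41.12 Ω = 41.12∠-90.0° Ω.
Step 5 — Source phasor: V = 16∠42.1° V = 11.87 + j10.73 V.
Step 6 — Current: I = V / Z = -0.2609 + j0.2887 A = 0.3891∠132.1° A.
Step 7 — Complex power: S = V·I* = 0 - j6.225 VA.
Step 8 — Real power: P = Re(S) = 0 W.
Step 9 — Reactive power: Q = Im(S) = -6.225 VAR.
Step 10 — Apparent power: |S| = 6.225 VA.
Step 11 — Power factor: PF = P/|S| = 0 (leading).

(a) P = 0 W  (b) Q = -6.225 VAR  (c) S = 6.225 VA  (d) PF = 0 (leading)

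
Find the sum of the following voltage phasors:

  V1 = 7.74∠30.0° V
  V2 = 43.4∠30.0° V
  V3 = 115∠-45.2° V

Step 1 — Convert each phasor to rectangular form:
  V1 = 7.74·(cos(30.0°) + j·sin(30.0°)) = 6.703 + j3.87 V
  V2 = 43.4·(cos(30.0°) + j·sin(30.0°)) = 37.59 + j21.7 V
  V3 = 115·(cos(-45.2°) + j·sin(-45.2°)) = 81.03 - j81.6 V
Step 2 — Sum components: V_total = 125.3 - j56.03 V.
Step 3 — Convert to polar: |V_total| = 137.3 V, ∠V_total = -24.1°.

V_total = 137.3∠-24.1° V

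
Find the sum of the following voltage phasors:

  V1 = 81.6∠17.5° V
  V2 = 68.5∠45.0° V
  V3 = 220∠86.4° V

Step 1 — Convert each phasor to rectangular form:
  V1 = 81.6·(cos(17.5°) + j·sin(17.5°)) = 77.82 + j24.54 V
  V2 = 68.5·(cos(45.0°) + j·sin(45.0°)) = 48.44 + j48.44 V
  V3 = 220·(cos(86.4°) + j·sin(86.4°)) = 13.81 + j219.6 V
Step 2 — Sum components: V_total = 140.1 + j292.5 V.
Step 3 — Convert to polar: |V_total| = 324.3 V, ∠V_total = 64.4°.

V_total = 324.3∠64.4° V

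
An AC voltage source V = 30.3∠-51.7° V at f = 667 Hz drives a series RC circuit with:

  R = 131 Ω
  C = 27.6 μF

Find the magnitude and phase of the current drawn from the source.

Step 1 — Angular frequency: ω = 2π·f = 2π·667 = 4191 rad/s.
Step 2 — Component impedances:
  R: Z = R = 131 Ω
  C: Z = 1/(jωC) = -j/(ω·C) = 0 - j8.645 Ω
Step 3 — Series combination: Z_total = R + C = 131 - j8.645 Ω = 131.3∠-3.8° Ω.
Step 4 — Source phasor: V = 30.3∠-51.7° V = 18.78 - j23.78 V.
Step 5 — Ohm's law: I = V / Z_total = (18.78 - j23.78) / (131 - j8.645) = 0.1547 - j0.1713 A.
Step 6 — Convert to polar: |I| = 0.2308 A, ∠I = -47.9°.

I = 0.2308∠-47.9° A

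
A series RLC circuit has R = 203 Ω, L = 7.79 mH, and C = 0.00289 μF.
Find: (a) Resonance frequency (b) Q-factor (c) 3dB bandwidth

Step 1 — Resonance: ω₀ = 1/√(LC) = 1/√(0.00779·2.89e-09) = 2.108e+05 rad/s.
Step 2 — f₀ = ω₀/(2π) = 3.354e+04 Hz.
Step 3 — Series Q: Q = ω₀L/R = 2.108e+05·0.00779/203 = 8.088.
Step 4 — Bandwidth: Δω = ω₀/Q = 2.606e+04 rad/s; BW = Δω/(2π) = 4147 Hz.

(a) f₀ = 3.354e+04 Hz  (b) Q = 8.088  (c) BW = 4147 Hz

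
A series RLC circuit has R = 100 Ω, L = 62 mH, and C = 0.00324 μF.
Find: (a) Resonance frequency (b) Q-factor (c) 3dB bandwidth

Step 1 — Resonance: ω₀ = 1/√(LC) = 1/√(0.062·3.24e-09) = 7.056e+04 rad/s.
Step 2 — f₀ = ω₀/(2π) = 1.123e+04 Hz.
Step 3 — Series Q: Q = ω₀L/R = 7.056e+04·0.062/100 = 43.74.
Step 4 — Bandwidth: Δω = ω₀/Q = 1613 rad/s; BW = Δω/(2π) = 256.7 Hz.

(a) f₀ = 1.123e+04 Hz  (b) Q = 43.74  (c) BW = 256.7 Hz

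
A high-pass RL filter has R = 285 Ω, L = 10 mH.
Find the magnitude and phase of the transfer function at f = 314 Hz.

Step 1 — Angular frequency: ω = 2π·314 = 1973 rad/s.
Step 2 — Transfer function: H(jω) = jωL/(R + jωL).
Step 3 — Numerator jωL = j·19.73; denominator R + jωL = 285 + j19.73.
Step 4 — H = 0.004769 + j0.0689.
Step 5 — Magnitude: |H| = 0.06906 (-23.2 dB); phase: φ = 86.0°.

|H| = 0.06906 (-23.2 dB), φ = 86.0°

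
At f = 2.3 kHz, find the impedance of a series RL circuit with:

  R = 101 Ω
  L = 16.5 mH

Step 1 — Angular frequency: ω = 2π·f = 2π·2300 = 1.445e+04 rad/s.
Step 2 — Component impedances:
  R: Z = R = 101 Ω
  L: Z = jωL = j·1.445e+04·0.0165 = 0 + j238.4 Ω
Step 3 — Series combination: Z_total = R + L = 101 + j238.4 Ω = 259∠67.0° Ω.

Z = 101 + j238.4 Ω = 259∠67.0° Ω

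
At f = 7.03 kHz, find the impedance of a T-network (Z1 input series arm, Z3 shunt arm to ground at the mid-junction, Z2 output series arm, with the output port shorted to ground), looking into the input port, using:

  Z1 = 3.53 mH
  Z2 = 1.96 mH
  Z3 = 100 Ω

Step 1 — Angular frequency: ω = 2π·f = 2π·7030 = 4.417e+04 rad/s.
Step 2 — Component impedances:
  Z1: Z = jωL = j·4.417e+04·0.00353 = 0 + j155.9 Ω
  Z2: Z = jωL = j·4.417e+04·0.00196 = 0 + j86.57 Ω
  Z3: Z = R = 100 Ω
Step 3 — With the output port shorted to ground, the output series arm Z2 runs from the junction to ground; the shunt arm Z3 also runs from the junction to ground. They appear in parallel: Z3 || Z2 = 42.84 + j49.48 Ω.
Step 4 — Series with input arm Z1: Z_in = Z1 + (Z3 || Z2) = 42.84 + j205.4 Ω = 209.8∠78.2° Ω.

Z = 42.84 + j205.4 Ω = 209.8∠78.2° Ω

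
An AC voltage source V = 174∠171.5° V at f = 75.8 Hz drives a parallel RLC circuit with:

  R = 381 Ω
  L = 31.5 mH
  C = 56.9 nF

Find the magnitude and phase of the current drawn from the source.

Step 1 — Angular frequency: ω = 2π·f = 2π·75.8 = 476.3 rad/s.
Step 2 — Component impedances:
  R: Z = R = 381 Ω
  L: Z = jωL = j·476.3·0.0315 = 0 + j15 Ω
  C: Z = 1/(jωC) = -j/(ω·C) = 0 - j3.69e+04 Ω
Step 3 — Parallel combination: 1/Z_total = 1/R + 1/L + 1/C; Z_total = 0.5903 + j14.99 Ω = 15∠87.7° Ω.
Step 4 — Source phasor: V = 174∠171.5° V = -172.1 + j25.72 V.
Step 5 — Ohm's law: I = V / Z_total = (-172.1 + j25.72) / (0.5903 + j14.99) = 1.262 + j11.53 A.
Step 6 — Convert to polar: |I| = 11.6 A, ∠I = 83.8°.

I = 11.6∠83.8° A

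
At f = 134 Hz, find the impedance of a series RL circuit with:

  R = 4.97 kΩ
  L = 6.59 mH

Step 1 — Angular frequency: ω = 2π·f = 2π·134 = 841.9 rad/s.
Step 2 — Component impedances:
  R: Z = R = 4970 Ω
  L: Z = jωL = j·841.9·0.00659 = 0 + j5.548 Ω
Step 3 — Series combination: Z_total = R + L = 4970 + j5.548 Ω = 4970∠0.1° Ω.

Z = 4970 + j5.548 Ω = 4970∠0.1° Ω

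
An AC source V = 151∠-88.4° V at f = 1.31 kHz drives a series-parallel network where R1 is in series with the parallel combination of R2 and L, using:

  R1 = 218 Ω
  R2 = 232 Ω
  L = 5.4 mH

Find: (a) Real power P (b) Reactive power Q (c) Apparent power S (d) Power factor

Step 1 — Angular frequency: ω = 2π·f = 2π·1310 = 8231 rad/s.
Step 2 — Component impedances:
  R1: Z = R = 218 Ω
  R2: Z = R = 232 Ω
  L: Z = jωL = j·8231·0.0054 = 0 + j44.45 Ω
Step 3 — Parallel branch: R2 || L = 1/(1/R2 + 1/L) = 8.214 + j42.87 Ω.
Step 4 — Series with R1: Z_total = R1 + (R2 || L) = 226.2 + j42.87 Ω = 230.2∠10.7° Ω.
Step 5 — Source phasor: V = 151∠-88.4° V = 4.216 - j150.9 V.
Step 6 — Current: I = V / Z = -0.1041 - j0.6475 A = 0.6558∠-99.1° A.
Step 7 — Complex power: S = V·I* = 97.3 + j18.44 VA.
Step 8 — Real power: P = Re(S) = 97.3 W.
Step 9 — Reactive power: Q = Im(S) = 18.44 VAR.
Step 10 — Apparent power: |S| = 99.03 VA.
Step 11 — Power factor: PF = P/|S| = 0.9825 (lagging).

(a) P = 97.3 W  (b) Q = 18.44 VAR  (c) S = 99.03 VA  (d) PF = 0.9825 (lagging)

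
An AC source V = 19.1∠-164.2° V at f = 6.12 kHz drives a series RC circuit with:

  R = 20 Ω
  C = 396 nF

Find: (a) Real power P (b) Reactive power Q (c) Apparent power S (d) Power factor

Step 1 — Angular frequency: ω = 2π·f = 2π·6120 = 3.845e+04 rad/s.
Step 2 — Component impedances:
  R: Z = R = 20 Ω
  C: Z = 1/(jωC) = -j/(ω·C) = 0 - j65.67 Ω
Step 3 — Series combination: Z_total = R + C = 20 - j65.67 Ω = 68.65∠-73.1° Ω.
Step 4 — Source phasor: V = 19.1∠-164.2° V = -18.38 - j5.201 V.
Step 5 — Current: I = V / Z = -0.005526 - j0.2782 A = 0.2782∠-91.1° A.
Step 6 — Complex power: S = V·I* = 1.548 - j5.084 VA.
Step 7 — Real power: P = Re(S) = 1.548 W.
Step 8 — Reactive power: Q = Im(S) = -5.084 VAR.
Step 9 — Apparent power: |S| = 5.314 VA.
Step 10 — Power factor: PF = P/|S| = 0.2913 (leading).

(a) P = 1.548 W  (b) Q = -5.084 VAR  (c) S = 5.314 VA  (d) PF = 0.2913 (leading)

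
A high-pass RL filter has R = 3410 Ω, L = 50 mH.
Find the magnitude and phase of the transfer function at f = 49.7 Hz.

Step 1 — Angular frequency: ω = 2π·49.7 = 312.3 rad/s.
Step 2 — Transfer function: H(jω) = jωL/(R + jωL).
Step 3 — Numerator jωL = j·15.61; denominator R + jωL = 3410 + j15.61.
Step 4 — H = 2.096e-05 + j0.004579.
Step 5 — Magnitude: |H| = 0.004579 (-46.8 dB); phase: φ = 89.7°.

|H| = 0.004579 (-46.8 dB), φ = 89.7°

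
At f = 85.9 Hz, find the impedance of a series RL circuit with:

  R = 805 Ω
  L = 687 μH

Step 1 — Angular frequency: ω = 2π·f = 2π·85.9 = 539.7 rad/s.
Step 2 — Component impedances:
  R: Z = R = 805 Ω
  L: Z = jωL = j·539.7·0.000687 = 0 + j0.3708 Ω
Step 3 — Series combination: Z_total = R + L = 805 + j0.3708 Ω = 805∠0.0° Ω.

Z = 805 + j0.3708 Ω = 805∠0.0° Ω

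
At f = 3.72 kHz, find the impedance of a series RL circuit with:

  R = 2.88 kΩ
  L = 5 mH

Step 1 — Angular frequency: ω = 2π·f = 2π·3720 = 2.337e+04 rad/s.
Step 2 — Component impedances:
  R: Z = R = 2880 Ω
  L: Z = jωL = j·2.337e+04·0.005 = 0 + j116.9 Ω
Step 3 — Series combination: Z_total = R + L = 2880 + j116.9 Ω = 2882∠2.3° Ω.

Z = 2880 + j116.9 Ω = 2882∠2.3° Ω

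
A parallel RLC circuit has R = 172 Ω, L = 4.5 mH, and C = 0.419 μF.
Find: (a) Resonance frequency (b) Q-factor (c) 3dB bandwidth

Step 1 — Resonance: ω₀ = 1/√(LC) = 1/√(0.0045·4.19e-07) = 2.303e+04 rad/s.
Step 2 — f₀ = ω₀/(2π) = 3665 Hz.
Step 3 — Parallel Q: Q = R/(ω₀L) = 172/(2.303e+04·0.0045) = 1.66.
Step 4 — Bandwidth: Δω = ω₀/Q = 1.388e+04 rad/s; BW = Δω/(2π) = 2208 Hz.

(a) f₀ = 3665 Hz  (b) Q = 1.66  (c) BW = 2208 Hz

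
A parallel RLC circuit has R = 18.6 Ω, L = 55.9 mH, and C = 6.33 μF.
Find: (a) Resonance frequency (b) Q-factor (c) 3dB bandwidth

Step 1 — Resonance: ω₀ = 1/√(LC) = 1/√(0.0559·6.33e-06) = 1681 rad/s.
Step 2 — f₀ = ω₀/(2π) = 267.6 Hz.
Step 3 — Parallel Q: Q = R/(ω₀L) = 18.6/(1681·0.0559) = 0.1979.
Step 4 — Bandwidth: Δω = ω₀/Q = 8493 rad/s; BW = Δω/(2π) = 1352 Hz.

(a) f₀ = 267.6 Hz  (b) Q = 0.1979  (c) BW = 1352 Hz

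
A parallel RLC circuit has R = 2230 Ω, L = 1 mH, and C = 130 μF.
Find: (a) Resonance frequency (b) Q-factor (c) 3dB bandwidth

Step 1 — Resonance: ω₀ = 1/√(LC) = 1/√(0.001·0.00013) = 2774 rad/s.
Step 2 — f₀ = ω₀/(2π) = 441.4 Hz.
Step 3 — Parallel Q: Q = R/(ω₀L) = 2230/(2774·0.001) = 804.
Step 4 — Bandwidth: Δω = ω₀/Q = 3.449 rad/s; BW = Δω/(2π) = 0.549 Hz.

(a) f₀ = 441.4 Hz  (b) Q = 804  (c) BW = 0.549 Hz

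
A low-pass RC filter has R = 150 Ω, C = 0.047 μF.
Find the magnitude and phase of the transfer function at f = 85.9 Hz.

Step 1 — Angular frequency: ω = 2π·85.9 = 539.7 rad/s.
Step 2 — Transfer function: H(jω) = 1/(1 + jωRC).
Step 3 — Denominator: 1 + jωRC = 1 + j·539.7·150·4.7e-08 = 1 + j0.003805.
Step 4 — H = 1 - j0.003805.
Step 5 — Magnitude: |H| = 1 (-0.0 dB); phase: φ = -0.2°.

|H| = 1 (-0.0 dB), φ = -0.2°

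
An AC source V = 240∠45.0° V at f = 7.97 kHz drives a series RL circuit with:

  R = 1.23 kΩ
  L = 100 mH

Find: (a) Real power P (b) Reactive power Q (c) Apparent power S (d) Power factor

Step 1 — Angular frequency: ω = 2π·f = 2π·7970 = 5.008e+04 rad/s.
Step 2 — Component impedances:
  R: Z = R = 1230 Ω
  L: Z = jωL = j·5.008e+04·0.1 = 0 + j5008 Ω
Step 3 — Series combination: Z_total = R + L = 1230 + j5008 Ω = 5157∠76.2° Ω.
Step 4 — Source phasor: V = 240∠45.0° V = 169.7 + j169.7 V.
Step 5 — Current: I = V / Z = 0.03981 - j0.02411 A = 0.04654∠-31.2° A.
Step 6 — Complex power: S = V·I* = 2.664 + j10.85 VA.
Step 7 — Real power: P = Re(S) = 2.664 W.
Step 8 — Reactive power: Q = Im(S) = 10.85 VAR.
Step 9 — Apparent power: |S| = 11.17 VA.
Step 10 — Power factor: PF = P/|S| = 0.2385 (lagging).

(a) P = 2.664 W  (b) Q = 10.85 VAR  (c) S = 11.17 VA  (d) PF = 0.2385 (lagging)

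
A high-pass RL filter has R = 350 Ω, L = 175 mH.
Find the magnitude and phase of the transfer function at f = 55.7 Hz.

Step 1 — Angular frequency: ω = 2π·55.7 = 350 rad/s.
Step 2 — Transfer function: H(jω) = jωL/(R + jωL).
Step 3 — Numerator jωL = j·61.25; denominator R + jωL = 350 + j61.25.
Step 4 — H = 0.02971 + j0.1698.
Step 5 — Magnitude: |H| = 0.1724 (-15.3 dB); phase: φ = 80.1°.

|H| = 0.1724 (-15.3 dB), φ = 80.1°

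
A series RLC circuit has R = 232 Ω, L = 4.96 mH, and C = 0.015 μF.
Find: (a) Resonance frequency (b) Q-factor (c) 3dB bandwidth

Step 1 — Resonance condition Im(Z)=0 gives ω₀ = 1/√(LC).
Step 2 — ω₀ = 1/√(0.00496·1.5e-08) = 1.159e+05 rad/s.
Step 3 — f₀ = ω₀/(2π) = 1.845e+04 Hz.
Step 4 — Series Q: Q = ω₀L/R = 1.159e+05·0.00496/232 = 2.479.
Step 5 — 3dB bandwidth: Δω = ω₀/Q = 4.677e+04 rad/s; BW = Δω/(2π) = 7444 Hz.

(a) f₀ = 1.845e+04 Hz  (b) Q = 2.479  (c) BW = 7444 Hz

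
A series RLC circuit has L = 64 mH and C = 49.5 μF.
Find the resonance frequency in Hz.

Step 1 — Resonance condition Im(Z)=0 gives ω₀ = 1/√(LC).
Step 2 — ω₀ = 1/√(0.064·4.95e-05) = 561.8 rad/s.
Step 3 — f₀ = ω₀/(2π) = 89.42 Hz.

f₀ = 89.42 Hz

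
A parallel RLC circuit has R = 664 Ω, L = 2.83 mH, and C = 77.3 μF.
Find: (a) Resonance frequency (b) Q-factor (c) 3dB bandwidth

Step 1 — Resonance: ω₀ = 1/√(LC) = 1/√(0.00283·7.73e-05) = 2138 rad/s.
Step 2 — f₀ = ω₀/(2π) = 340.3 Hz.
Step 3 — Parallel Q: Q = R/(ω₀L) = 664/(2138·0.00283) = 109.7.
Step 4 — Bandwidth: Δω = ω₀/Q = 19.48 rad/s; BW = Δω/(2π) = 3.101 Hz.

(a) f₀ = 340.3 Hz  (b) Q = 109.7  (c) BW = 3.101 Hz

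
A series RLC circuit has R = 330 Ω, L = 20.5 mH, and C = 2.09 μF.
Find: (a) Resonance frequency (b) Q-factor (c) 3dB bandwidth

Step 1 — Resonance condition Im(Z)=0 gives ω₀ = 1/√(LC).
Step 2 — ω₀ = 1/√(0.0205·2.09e-06) = 4831 rad/s.
Step 3 — f₀ = ω₀/(2π) = 768.9 Hz.
Step 4 — Series Q: Q = ω₀L/R = 4831·0.0205/330 = 0.3001.
Step 5 — 3dB bandwidth: Δω = ω₀/Q = 1.61e+04 rad/s; BW = Δω/(2π) = 2562 Hz.

(a) f₀ = 768.9 Hz  (b) Q = 0.3001  (c) BW = 2562 Hz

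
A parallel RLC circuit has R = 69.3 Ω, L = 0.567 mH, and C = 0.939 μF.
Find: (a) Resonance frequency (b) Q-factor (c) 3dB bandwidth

Step 1 — Resonance: ω₀ = 1/√(LC) = 1/√(0.000567·9.39e-07) = 4.334e+04 rad/s.
Step 2 — f₀ = ω₀/(2π) = 6898 Hz.
Step 3 — Parallel Q: Q = R/(ω₀L) = 69.3/(4.334e+04·0.000567) = 2.82.
Step 4 — Bandwidth: Δω = ω₀/Q = 1.537e+04 rad/s; BW = Δω/(2π) = 2446 Hz.

(a) f₀ = 6898 Hz  (b) Q = 2.82  (c) BW = 2446 Hz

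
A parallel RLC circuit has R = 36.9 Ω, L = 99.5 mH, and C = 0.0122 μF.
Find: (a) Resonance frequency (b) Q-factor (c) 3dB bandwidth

Step 1 — Resonance: ω₀ = 1/√(LC) = 1/√(0.0995·1.22e-08) = 2.87e+04 rad/s.
Step 2 — f₀ = ω₀/(2π) = 4568 Hz.
Step 3 — Parallel Q: Q = R/(ω₀L) = 36.9/(2.87e+04·0.0995) = 0.01292.
Step 4 — Bandwidth: Δω = ω₀/Q = 2.221e+06 rad/s; BW = Δω/(2π) = 3.535e+05 Hz.

(a) f₀ = 4568 Hz  (b) Q = 0.01292  (c) BW = 3.535e+05 Hz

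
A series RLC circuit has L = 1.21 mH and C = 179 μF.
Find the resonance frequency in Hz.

Step 1 — Resonance condition Im(Z)=0 gives ω₀ = 1/√(LC).
Step 2 — ω₀ = 1/√(0.00121·0.000179) = 2149 rad/s.
Step 3 — f₀ = ω₀/(2π) = 342 Hz.

f₀ = 342 Hz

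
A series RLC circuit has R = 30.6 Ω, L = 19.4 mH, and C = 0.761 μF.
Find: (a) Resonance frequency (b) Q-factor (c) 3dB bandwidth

Step 1 — Resonance: ω₀ = 1/√(LC) = 1/√(0.0194·7.61e-07) = 8230 rad/s.
Step 2 — f₀ = ω₀/(2π) = 1310 Hz.
Step 3 — Series Q: Q = ω₀L/R = 8230·0.0194/30.6 = 5.218.
Step 4 — Bandwidth: Δω = ω₀/Q = 1577 rad/s; BW = Δω/(2π) = 251 Hz.

(a) f₀ = 1310 Hz  (b) Q = 5.218  (c) BW = 251 Hz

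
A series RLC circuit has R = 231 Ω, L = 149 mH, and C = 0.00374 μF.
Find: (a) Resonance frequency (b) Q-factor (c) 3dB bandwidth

Step 1 — Resonance condition Im(Z)=0 gives ω₀ = 1/√(LC).
Step 2 — ω₀ = 1/√(0.149·3.74e-09) = 4.236e+04 rad/s.
Step 3 — f₀ = ω₀/(2π) = 6742 Hz.
Step 4 — Series Q: Q = ω₀L/R = 4.236e+04·0.149/231 = 27.32.
Step 5 — 3dB bandwidth: Δω = ω₀/Q = 1550 rad/s; BW = Δω/(2π) = 246.7 Hz.

(a) f₀ = 6742 Hz  (b) Q = 27.32  (c) BW = 246.7 Hz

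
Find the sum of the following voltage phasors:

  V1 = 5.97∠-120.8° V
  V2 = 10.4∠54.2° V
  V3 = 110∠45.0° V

Step 1 — Convert each phasor to rectangular form:
  V1 = 5.97·(cos(-120.8°) + j·sin(-120.8°)) = -3.057 - j5.128 V
  V2 = 10.4·(cos(54.2°) + j·sin(54.2°)) = 6.084 + j8.435 V
  V3 = 110·(cos(45.0°) + j·sin(45.0°)) = 77.78 + j77.78 V
Step 2 — Sum components: V_total = 80.81 + j81.09 V.
Step 3 — Convert to polar: |V_total| = 114.5 V, ∠V_total = 45.1°.

V_total = 114.5∠45.1° V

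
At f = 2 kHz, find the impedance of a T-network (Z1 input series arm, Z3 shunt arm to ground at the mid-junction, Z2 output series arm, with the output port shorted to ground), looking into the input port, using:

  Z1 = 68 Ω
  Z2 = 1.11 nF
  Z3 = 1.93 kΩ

Step 1 — Angular frequency: ω = 2π·f = 2π·2000 = 1.257e+04 rad/s.
Step 2 — Component impedances:
  Z1: Z = R = 68 Ω
  Z2: Z = 1/(jωC) = -j/(ω·C) = 0 - j7.169e+04 Ω
  Z3: Z = R = 1930 Ω
Step 3 — With the output port shorted to ground, the output series arm Z2 runs from the junction to ground; the shunt arm Z3 also runs from the junction to ground. They appear in parallel: Z3 || Z2 = 1929 - j51.92 Ω.
Step 4 — Series with input arm Z1: Z_in = Z1 + (Z3 || Z2) = 1997 - j51.92 Ω = 1997∠-1.5° Ω.

Z = 1997 - j51.92 Ω = 1997∠-1.5° Ω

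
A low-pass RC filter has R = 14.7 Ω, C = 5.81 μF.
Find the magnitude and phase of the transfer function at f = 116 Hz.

Step 1 — Angular frequency: ω = 2π·116 = 728.8 rad/s.
Step 2 — Transfer function: H(jω) = 1/(1 + jωRC).
Step 3 — Denominator: 1 + jωRC = 1 + j·728.8·14.7·5.81e-06 = 1 + j0.06225.
Step 4 — H = 0.9961 - j0.06201.
Step 5 — Magnitude: |H| = 0.9981 (-0.0 dB); phase: φ = -3.6°.

|H| = 0.9981 (-0.0 dB), φ = -3.6°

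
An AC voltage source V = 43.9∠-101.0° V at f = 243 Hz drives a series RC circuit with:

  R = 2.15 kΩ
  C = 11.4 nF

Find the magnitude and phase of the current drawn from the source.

Step 1 — Angular frequency: ω = 2π·f = 2π·243 = 1527 rad/s.
Step 2 — Component impedances:
  R: Z = R = 2150 Ω
  C: Z = 1/(jωC) = -j/(ω·C) = 0 - j5.745e+04 Ω
Step 3 — Series combination: Z_total = R + C = 2150 - j5.745e+04 Ω = 5.749e+04∠-87.9° Ω.
Step 4 — Source phasor: V = 43.9∠-101.0° V = -8.377 - j43.09 V.
Step 5 — Ohm's law: I = V / Z_total = (-8.377 - j43.09) / (2150 - j5.745e+04) = 0.0007436 - j0.0001736 A.
Step 6 — Convert to polar: |I| = 0.0007636 A, ∠I = -13.1°.

I = 0.0007636∠-13.1° A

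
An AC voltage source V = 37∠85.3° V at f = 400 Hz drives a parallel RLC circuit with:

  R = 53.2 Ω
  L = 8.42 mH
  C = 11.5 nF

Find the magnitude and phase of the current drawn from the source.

Step 1 — Angular frequency: ω = 2π·f = 2π·400 = 2513 rad/s.
Step 2 — Component impedances:
  R: Z = R = 53.2 Ω
  L: Z = jωL = j·2513·0.00842 = 0 + j21.16 Ω
  C: Z = 1/(jωC) = -j/(ω·C) = 0 - j3.46e+04 Ω
Step 3 — Parallel combination: 1/Z_total = 1/R + 1/L + 1/C; Z_total = 7.275 + j18.28 Ω = 19.67∠68.3° Ω.
Step 4 — Source phasor: V = 37∠85.3° V = 3.032 + j36.88 V.
Step 5 — Ohm's law: I = V / Z_total = (3.032 + j36.88) / (7.275 + j18.28) = 1.798 + j0.55 A.
Step 6 — Convert to polar: |I| = 1.881 A, ∠I = 17.0°.

I = 1.881∠17.0° A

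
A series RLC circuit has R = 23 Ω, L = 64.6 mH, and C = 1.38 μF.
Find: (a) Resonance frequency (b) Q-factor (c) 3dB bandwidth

Step 1 — Resonance: ω₀ = 1/√(LC) = 1/√(0.0646·1.38e-06) = 3349 rad/s.
Step 2 — f₀ = ω₀/(2π) = 533 Hz.
Step 3 — Series Q: Q = ω₀L/R = 3349·0.0646/23 = 9.407.
Step 4 — Bandwidth: Δω = ω₀/Q = 356 rad/s; BW = Δω/(2π) = 56.67 Hz.

(a) f₀ = 533 Hz  (b) Q = 9.407  (c) BW = 56.67 Hz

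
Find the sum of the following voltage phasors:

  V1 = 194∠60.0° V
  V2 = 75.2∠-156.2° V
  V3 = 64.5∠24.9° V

Step 1 — Convert each phasor to rectangular form:
  V1 = 194·(cos(60.0°) + j·sin(60.0°)) = 97 + j168 V
  V2 = 75.2·(cos(-156.2°) + j·sin(-156.2°)) = -68.8 - j30.35 V
  V3 = 64.5·(cos(24.9°) + j·sin(24.9°)) = 58.5 + j27.16 V
Step 2 — Sum components: V_total = 86.7 + j164.8 V.
Step 3 — Convert to polar: |V_total| = 186.2 V, ∠V_total = 62.3°.

V_total = 186.2∠62.3° V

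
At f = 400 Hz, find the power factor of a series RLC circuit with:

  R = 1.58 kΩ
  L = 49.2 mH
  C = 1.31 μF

Step 1 — Angular frequency: ω = 2π·f = 2π·400 = 2513 rad/s.
Step 2 — Component impedances:
  R: Z = R = 1580 Ω
  L: Z = jωL = j·2513·0.0492 = 0 + j123.7 Ω
  C: Z = 1/(jωC) = -j/(ω·C) = 0 - j303.7 Ω
Step 3 — Series combination: Z_total = R + L + C = 1580 - j180.1 Ω = 1590∠-6.5° Ω.
Step 4 — Power factor: PF = cos(φ) = Re(Z)/|Z| = 1580/1590.2 = 0.9936.
Step 5 — Type: Im(Z) = -180.1 ⇒ leading (phase φ = -6.5°).

PF = 0.9936 (leading, φ = -6.5°)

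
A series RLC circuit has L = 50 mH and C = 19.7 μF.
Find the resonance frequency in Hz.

Step 1 — Resonance condition Im(Z)=0 gives ω₀ = 1/√(LC).
Step 2 — ω₀ = 1/√(0.05·1.97e-05) = 1008 rad/s.
Step 3 — f₀ = ω₀/(2π) = 160.4 Hz.

f₀ = 160.4 Hz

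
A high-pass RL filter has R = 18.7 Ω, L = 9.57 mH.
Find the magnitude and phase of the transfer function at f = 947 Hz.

Step 1 — Angular frequency: ω = 2π·947 = 5950 rad/s.
Step 2 — Transfer function: H(jω) = jωL/(R + jωL).
Step 3 — Numerator jωL = j·56.94; denominator R + jωL = 18.7 + j56.94.
Step 4 — H = 0.9027 + j0.2964.
Step 5 — Magnitude: |H| = 0.9501 (-0.4 dB); phase: φ = 18.2°.

|H| = 0.9501 (-0.4 dB), φ = 18.2°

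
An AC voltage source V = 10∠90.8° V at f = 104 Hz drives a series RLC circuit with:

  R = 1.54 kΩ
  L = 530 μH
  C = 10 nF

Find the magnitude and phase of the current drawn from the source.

Step 1 — Angular frequency: ω = 2π·f = 2π·104 = 653.5 rad/s.
Step 2 — Component impedances:
  R: Z = R = 1540 Ω
  L: Z = jωL = j·653.5·0.00053 = 0 + j0.3463 Ω
  C: Z = 1/(jωC) = -j/(ω·C) = 0 - j1.53e+05 Ω
Step 3 — Series combination: Z_total = R + L + C = 1540 - j1.53e+05 Ω = 1.53e+05∠-89.4° Ω.
Step 4 — Source phasor: V = 10∠90.8° V = -0.1396 + j9.999 V.
Step 5 — Ohm's law: I = V / Z_total = (-0.1396 + j9.999) / (1540 - j1.53e+05) = -6.534e-05 - j2.548e-07 A.
Step 6 — Convert to polar: |I| = 6.534e-05 A, ∠I = -179.8°.

I = 6.534e-05∠-179.8° A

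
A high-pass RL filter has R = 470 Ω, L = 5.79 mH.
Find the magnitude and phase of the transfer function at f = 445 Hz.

Step 1 — Angular frequency: ω = 2π·445 = 2796 rad/s.
Step 2 — Transfer function: H(jω) = jωL/(R + jωL).
Step 3 — Numerator jωL = j·16.19; denominator R + jωL = 470 + j16.19.
Step 4 — H = 0.001185 + j0.0344.
Step 5 — Magnitude: |H| = 0.03442 (-29.3 dB); phase: φ = 88.0°.

|H| = 0.03442 (-29.3 dB), φ = 88.0°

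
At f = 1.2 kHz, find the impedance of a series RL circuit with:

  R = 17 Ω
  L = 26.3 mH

Step 1 — Angular frequency: ω = 2π·f = 2π·1200 = 7540 rad/s.
Step 2 — Component impedances:
  R: Z = R = 17 Ω
  L: Z = jωL = j·7540·0.0263 = 0 + j198.3 Ω
Step 3 — Series combination: Z_total = R + L = 17 + j198.3 Ω = 199∠85.1° Ω.

Z = 17 + j198.3 Ω = 199∠85.1° Ω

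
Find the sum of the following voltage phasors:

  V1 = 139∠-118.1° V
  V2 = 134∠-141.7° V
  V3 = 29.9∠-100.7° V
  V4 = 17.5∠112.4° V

Step 1 — Convert each phasor to rectangular form:
  V1 = 139·(cos(-118.1°) + j·sin(-118.1°)) = -65.47 - j122.6 V
  V2 = 134·(cos(-141.7°) + j·sin(-141.7°)) = -105.2 - j83.05 V
  V3 = 29.9·(cos(-100.7°) + j·sin(-100.7°)) = -5.551 - j29.38 V
  V4 = 17.5·(cos(112.4°) + j·sin(112.4°)) = -6.669 + j16.18 V
Step 2 — Sum components: V_total = -182.9 - j218.9 V.
Step 3 — Convert to polar: |V_total| = 285.2 V, ∠V_total = -129.9°.

V_total = 285.2∠-129.9° V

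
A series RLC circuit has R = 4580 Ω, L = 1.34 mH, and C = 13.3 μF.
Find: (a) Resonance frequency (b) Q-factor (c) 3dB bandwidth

Step 1 — Resonance: ω₀ = 1/√(LC) = 1/√(0.00134·1.33e-05) = 7491 rad/s.
Step 2 — f₀ = ω₀/(2π) = 1192 Hz.
Step 3 — Series Q: Q = ω₀L/R = 7491·0.00134/4580 = 0.002192.
Step 4 — Bandwidth: Δω = ω₀/Q = 3.418e+06 rad/s; BW = Δω/(2π) = 5.44e+05 Hz.

(a) f₀ = 1192 Hz  (b) Q = 0.002192  (c) BW = 5.44e+05 Hz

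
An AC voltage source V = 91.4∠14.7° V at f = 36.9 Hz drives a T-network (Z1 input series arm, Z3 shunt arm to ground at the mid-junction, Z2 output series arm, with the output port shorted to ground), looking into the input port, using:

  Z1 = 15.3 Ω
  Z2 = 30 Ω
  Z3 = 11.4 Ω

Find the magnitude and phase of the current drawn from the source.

Step 1 — Angular frequency: ω = 2π·f = 2π·36.9 = 231.8 rad/s.
Step 2 — Component impedances:
  Z1: Z = R = 15.3 Ω
  Z2: Z = R = 30 Ω
  Z3: Z = R = 11.4 Ω
Step 3 — With the output port shorted to ground, the output series arm Z2 runs from the junction to ground; the shunt arm Z3 also runs from the junction to ground. They appear in parallel: Z3 || Z2 = 8.261 Ω.
Step 4 — Series with input arm Z1: Z_in = Z1 + (Z3 || Z2) = 23.56 Ω = 23.56∠0.0° Ω.
Step 5 — Source phasor: V = 91.4∠14.7° V = 88.41 + j23.19 V.
Step 6 — Ohm's law: I = V / Z_total = (88.41 + j23.19) / (23.56) = 3.752 + j0.9844 A.
Step 7 — Convert to polar: |I| = 3.879 A, ∠I = 14.7°.

I = 3.879∠14.7° A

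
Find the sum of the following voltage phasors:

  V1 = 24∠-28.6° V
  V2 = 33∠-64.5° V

Step 1 — Convert each phasor to rectangular form:
  V1 = 24·(cos(-28.6°) + j·sin(-28.6°)) = 21.07 - j11.49 V
  V2 = 33·(cos(-64.5°) + j·sin(-64.5°)) = 14.21 - j29.79 V
Step 2 — Sum components: V_total = 35.28 - j41.27 V.
Step 3 — Convert to polar: |V_total| = 54.3 V, ∠V_total = -49.5°.

V_total = 54.3∠-49.5° V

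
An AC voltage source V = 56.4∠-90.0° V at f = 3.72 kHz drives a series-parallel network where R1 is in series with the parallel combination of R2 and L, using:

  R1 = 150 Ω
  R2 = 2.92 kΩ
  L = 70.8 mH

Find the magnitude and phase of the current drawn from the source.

Step 1 — Angular frequency: ω = 2π·f = 2π·3720 = 2.337e+04 rad/s.
Step 2 — Component impedances:
  R1: Z = R = 150 Ω
  R2: Z = R = 2920 Ω
  L: Z = jωL = j·2.337e+04·0.0708 = 0 + j1655 Ω
Step 3 — Parallel branch: R2 || L = 1/(1/R2 + 1/L) = 709.9 + j1253 Ω.
Step 4 — Series with R1: Z_total = R1 + (R2 || L) = 859.9 + j1253 Ω = 1519∠55.5° Ω.
Step 5 — Source phasor: V = 56.4∠-90.0° V = 0 - j56.4 V.
Step 6 — Ohm's law: I = V / Z_total = (0 - j56.4) / (859.9 + j1253) = -0.03061 - j0.02101 A.
Step 7 — Convert to polar: |I| = 0.03712 A, ∠I = -145.5°.

I = 0.03712∠-145.5° A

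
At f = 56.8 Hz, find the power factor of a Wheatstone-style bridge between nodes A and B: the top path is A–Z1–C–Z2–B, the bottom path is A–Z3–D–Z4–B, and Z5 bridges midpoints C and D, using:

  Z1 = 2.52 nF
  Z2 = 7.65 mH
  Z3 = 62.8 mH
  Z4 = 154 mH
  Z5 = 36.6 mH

Step 1 — Angular frequency: ω = 2π·f = 2π·56.8 = 356.9 rad/s.
Step 2 — Component impedances:
  Z1: Z = 1/(jωC) = -j/(ω·C) = 0 - j1.112e+06 Ω
  Z2: Z = jωL = j·356.9·0.00765 = 0 + j2.73 Ω
  Z3: Z = jωL = j·356.9·0.0628 = 0 + j22.41 Ω
  Z4: Z = jωL = j·356.9·0.154 = 0 + j54.96 Ω
  Z5: Z = jωL = j·356.9·0.0366 = 0 + j13.06 Ω
Step 3 — Bridge requires nodal analysis (the Z5 bridge couples midpoints C and D, so the two paths cannot be reduced to a simple series/parallel combination). Setting node B to ground and injecting 1 A at node A, the 3-node admittance system at A, C, D solves to V_A = Z_AB = 0 + j34.68 Ω = 34.68∠90.0° Ω.
Step 4 — Power factor: PF = cos(φ) = Re(Z)/|Z| = 0/34.68 = 0.
Step 5 — Type: Im(Z) = 34.68 ⇒ lagging (phase φ = 90.0°).

PF = 0 (lagging, φ = 90.0°)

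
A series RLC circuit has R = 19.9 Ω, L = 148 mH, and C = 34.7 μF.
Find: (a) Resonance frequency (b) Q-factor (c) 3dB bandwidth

Step 1 — Resonance: ω₀ = 1/√(LC) = 1/√(0.148·3.47e-05) = 441.3 rad/s.
Step 2 — f₀ = ω₀/(2π) = 70.23 Hz.
Step 3 — Series Q: Q = ω₀L/R = 441.3·0.148/19.9 = 3.282.
Step 4 — Bandwidth: Δω = ω₀/Q = 134.5 rad/s; BW = Δω/(2π) = 21.4 Hz.

(a) f₀ = 70.23 Hz  (b) Q = 3.282  (c) BW = 21.4 Hz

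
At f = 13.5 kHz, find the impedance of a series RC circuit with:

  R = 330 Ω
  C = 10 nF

Step 1 — Angular frequency: ω = 2π·f = 2π·1.35e+04 = 8.482e+04 rad/s.
Step 2 — Component impedances:
  R: Z = R = 330 Ω
  C: Z = 1/(jωC) = -j/(ω·C) = 0 - j1179 Ω
Step 3 — Series combination: Z_total = R + C = 330 - j1179 Ω = 1224∠-74.4° Ω.

Z = 330 - j1179 Ω = 1224∠-74.4° Ω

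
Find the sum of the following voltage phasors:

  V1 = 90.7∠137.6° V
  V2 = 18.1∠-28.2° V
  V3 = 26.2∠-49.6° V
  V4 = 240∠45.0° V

Step 1 — Convert each phasor to rectangular form:
  V1 = 90.7·(cos(137.6°) + j·sin(137.6°)) = -66.98 + j61.16 V
  V2 = 18.1·(cos(-28.2°) + j·sin(-28.2°)) = 15.95 - j8.553 V
  V3 = 26.2·(cos(-49.6°) + j·sin(-49.6°)) = 16.98 - j19.95 V
  V4 = 240·(cos(45.0°) + j·sin(45.0°)) = 169.7 + j169.7 V
Step 2 — Sum components: V_total = 135.7 + j202.4 V.
Step 3 — Convert to polar: |V_total| = 243.6 V, ∠V_total = 56.2°.

V_total = 243.6∠56.2° V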